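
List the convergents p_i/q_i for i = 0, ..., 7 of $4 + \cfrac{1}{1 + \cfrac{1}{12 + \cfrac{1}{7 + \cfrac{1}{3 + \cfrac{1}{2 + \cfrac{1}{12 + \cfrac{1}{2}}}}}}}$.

4/1, 5/1, 64/13, 453/92, 1423/289, 3299/670, 41011/8329, 85321/17328

Using the convergent recurrence p_i = a_i*p_{i-1} + p_{i-2}, q_i = a_i*q_{i-1} + q_{i-2} with p_{-2}=0, p_{-1}=1, q_{-2}=1, q_{-1}=0:
  i=0: a_0=4, p_0 = 4*1 + 0 = 4, q_0 = 4*0 + 1 = 1.
  i=1: a_1=1, p_1 = 1*4 + 1 = 5, q_1 = 1*1 + 0 = 1.
  i=2: a_2=12, p_2 = 12*5 + 4 = 64, q_2 = 12*1 + 1 = 13.
  i=3: a_3=7, p_3 = 7*64 + 5 = 453, q_3 = 7*13 + 1 = 92.
  i=4: a_4=3, p_4 = 3*453 + 64 = 1423, q_4 = 3*92 + 13 = 289.
  i=5: a_5=2, p_5 = 2*1423 + 453 = 3299, q_5 = 2*289 + 92 = 670.
  i=6: a_6=12, p_6 = 12*3299 + 1423 = 41011, q_6 = 12*670 + 289 = 8329.
  i=7: a_7=2, p_7 = 2*41011 + 3299 = 85321, q_7 = 2*8329 + 670 = 17328.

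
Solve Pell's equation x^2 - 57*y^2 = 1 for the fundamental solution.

(x, y) = (151, 20)

First expand sqrt(57) as a continued fraction. With x_i = (sqrt(57) + m_i)/d_i and (m_0, d_0) = (0, 1): a_0 = floor(sqrt(57)) = 7, since 7^2 = 49 <= 57 < 64 = 8^2.
Iterate m_{i+1} = d_i*a_i - m_i, d_{i+1} = (57 - m_{i+1}^2)/d_i, a_{i+1} = floor((a_0 + m_{i+1})/d_{i+1}):
  m_1 = 1*7 - 0 = 7, d_1 = (57 - 7^2)/1 = 8/1 = 8, a_1 = floor((7 + 7)/8) = 1.
  m_2 = 8*1 - 7 = 1, d_2 = (57 - 1^2)/8 = 56/8 = 7, a_2 = floor((7 + 1)/7) = 1.
  m_3 = 7*1 - 1 = 6, d_3 = (57 - 6^2)/7 = 21/7 = 3, a_3 = floor((7 + 6)/3) = 4.
  m_4 = 3*4 - 6 = 6, d_4 = (57 - 6^2)/3 = 21/3 = 7, a_4 = floor((7 + 6)/7) = 1.
  m_5 = 7*1 - 6 = 1, d_5 = (57 - 1^2)/7 = 56/7 = 8, a_5 = floor((7 + 1)/8) = 1.
  m_6 = 8*1 - 1 = 7, d_6 = (57 - 7^2)/8 = 8/8 = 1, a_6 = floor((7 + 7)/1) = 14.
  m_7 = 1*14 - 7 = 7, d_7 = (57 - 7^2)/1 = 8/1 = 8: (m_7, d_7) = (m_1, d_1) = (7, 8), so from here the quotients repeat a_1, ..., a_6; the period length is 6.
So sqrt(57) = [7; (1, 1, 4, 1, 1, 14)] with period length k = 6.
k is even, so the fundamental solution of x^2 - 57y^2 = 1 is (p_{k-1}, q_{k-1}) = (p_5, q_5); compute convergents through index 5.
Convergents (p_i = a_i*p_{i-1} + p_{i-2}, q_i = a_i*q_{i-1} + q_{i-2} with p_{-2}=0, p_{-1}=1, q_{-2}=1, q_{-1}=0):
  i=0: a_0=7, p_0 = 7*1 + 0 = 7, q_0 = 7*0 + 1 = 1.
  i=1: a_1=1, p_1 = 1*7 + 1 = 8, q_1 = 1*1 + 0 = 1.
  i=2: a_2=1, p_2 = 1*8 + 7 = 15, q_2 = 1*1 + 1 = 2.
  i=3: a_3=4, p_3 = 4*15 + 8 = 68, q_3 = 4*2 + 1 = 9.
  i=4: a_4=1, p_4 = 1*68 + 15 = 83, q_4 = 1*9 + 2 = 11.
  i=5: a_5=1, p_5 = 1*83 + 68 = 151, q_5 = 1*11 + 9 = 20.
Check: 151^2 - 57*20^2 = 22801 - 22800 = 1, so (x, y) = (151, 20) solves the equation, and by the theorem it is the least positive solution.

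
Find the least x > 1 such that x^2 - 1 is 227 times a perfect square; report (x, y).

(x, y) = (226, 15)

First expand sqrt(227) as a continued fraction. With x_i = (sqrt(227) + m_i)/d_i and (m_0, d_0) = (0, 1): a_0 = floor(sqrt(227)) = 15, since 15^2 = 225 <= 227 < 256 = 16^2.
Iterate m_{i+1} = d_i*a_i - m_i, d_{i+1} = (227 - m_{i+1}^2)/d_i, a_{i+1} = floor((a_0 + m_{i+1})/d_{i+1}):
  m_1 = 1*15 - 0 = 15, d_1 = (227 - 15^2)/1 = 2/1 = 2, a_1 = floor((15 + 15)/2) = 15.
  m_2 = 2*15 - 15 = 15, d_2 = (227 - 15^2)/2 = 2/2 = 1, a_2 = floor((15 + 15)/1) = 30.
  m_3 = 1*30 - 15 = 15, d_3 = (227 - 15^2)/1 = 2/1 = 2: (m_3, d_3) = (m_1, d_1) = (15, 2), so from here the quotients repeat a_1, a_2; the period length is 2.
So sqrt(227) = [15; (15, 30)] with period length k = 2.
k is even, so the fundamental solution of x^2 - 227y^2 = 1 is (p_{k-1}, q_{k-1}) = (p_1, q_1); compute convergents through index 1.
Convergents (p_i = a_i*p_{i-1} + p_{i-2}, q_i = a_i*q_{i-1} + q_{i-2} with p_{-2}=0, p_{-1}=1, q_{-2}=1, q_{-1}=0):
  i=0: a_0=15, p_0 = 15*1 + 0 = 15, q_0 = 15*0 + 1 = 1.
  i=1: a_1=15, p_1 = 15*15 + 1 = 226, q_1 = 15*1 + 0 = 15.
Check: 226^2 - 227*15^2 = 51076 - 51075 = 1, so (x, y) = (226, 15) solves the equation, and by the theorem it is the least positive solution.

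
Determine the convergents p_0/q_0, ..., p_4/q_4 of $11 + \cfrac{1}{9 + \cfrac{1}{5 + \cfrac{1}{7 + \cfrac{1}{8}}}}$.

11/1, 100/9, 511/46, 3677/331, 29927/2694

Using the convergent recurrence p_i = a_i*p_{i-1} + p_{i-2}, q_i = a_i*q_{i-1} + q_{i-2} with p_{-2}=0, p_{-1}=1, q_{-2}=1, q_{-1}=0:
  i=0: a_0=11, p_0 = 11*1 + 0 = 11, q_0 = 11*0 + 1 = 1.
  i=1: a_1=9, p_1 = 9*11 + 1 = 100, q_1 = 9*1 + 0 = 9.
  i=2: a_2=5, p_2 = 5*100 + 11 = 511, q_2 = 5*9 + 1 = 46.
  i=3: a_3=7, p_3 = 7*511 + 100 = 3677, q_3 = 7*46 + 9 = 331.
  i=4: a_4=8, p_4 = 8*3677 + 511 = 29927, q_4 = 8*331 + 46 = 2694.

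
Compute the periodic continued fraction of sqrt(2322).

[48; (5, 2, 1, 10, 48, 10, 1, 2, 5, 96)]

Write x_i = (sqrt(2322) + m_i)/d_i with (m_0, d_0) = (0, 1). a_0 = floor(sqrt(2322)) = 48, since 48^2 = 2304 <= 2322 < 2401 = 49^2.
Iterate m_{i+1} = d_i*a_i - m_i, d_{i+1} = (2322 - m_{i+1}^2)/d_i, a_{i+1} = floor((a_0 + m_{i+1})/d_{i+1}):
  m_1 = 1*48 - 0 = 48, d_1 = (2322 - 48^2)/1 = 18/1 = 18, a_1 = floor((48 + 48)/18) = 5.
  m_2 = 18*5 - 48 = 42, d_2 = (2322 - 42^2)/18 = 558/18 = 31, a_2 = floor((48 + 42)/31) = 2.
  m_3 = 31*2 - 42 = 20, d_3 = (2322 - 20^2)/31 = 1922/31 = 62, a_3 = floor((48 + 20)/62) = 1.
  m_4 = 62*1 - 20 = 42, d_4 = (2322 - 42^2)/62 = 558/62 = 9, a_4 = floor((48 + 42)/9) = 10.
  m_5 = 9*10 - 42 = 48, d_5 = (2322 - 48^2)/9 = 18/9 = 2, a_5 = floor((48 + 48)/2) = 48.
  m_6 = 2*48 - 48 = 48, d_6 = (2322 - 48^2)/2 = 18/2 = 9, a_6 = floor((48 + 48)/9) = 10.
  m_7 = 9*10 - 48 = 42, d_7 = (2322 - 42^2)/9 = 558/9 = 62, a_7 = floor((48 + 42)/62) = 1.
  m_8 = 62*1 - 42 = 20, d_8 = (2322 - 20^2)/62 = 1922/62 = 31, a_8 = floor((48 + 20)/31) = 2.
  m_9 = 31*2 - 20 = 42, d_9 = (2322 - 42^2)/31 = 558/31 = 18, a_9 = floor((48 + 42)/18) = 5.
  m_10 = 18*5 - 42 = 48, d_10 = (2322 - 48^2)/18 = 18/18 = 1, a_10 = floor((48 + 48)/1) = 96.
  m_11 = 1*96 - 48 = 48, d_11 = (2322 - 48^2)/1 = 18/1 = 18: (m_11, d_11) = (m_1, d_1) = (48, 18), so from here the quotients repeat a_1, ..., a_10; the period length is 10.
Hence the expansion of sqrt(2322) is a_0 = 48 followed by the repeating block 5, 2, 1, 10, 48, 10, 1, 2, 5, 96 (period 10).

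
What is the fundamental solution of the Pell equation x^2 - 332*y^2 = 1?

(x, y) = (13447, 738)

First expand sqrt(332) as a continued fraction. With x_i = (sqrt(332) + m_i)/d_i and (m_0, d_0) = (0, 1): a_0 = floor(sqrt(332)) = 18, since 18^2 = 324 <= 332 < 361 = 19^2.
Iterate m_{i+1} = d_i*a_i - m_i, d_{i+1} = (332 - m_{i+1}^2)/d_i, a_{i+1} = floor((a_0 + m_{i+1})/d_{i+1}):
  m_1 = 1*18 - 0 = 18, d_1 = (332 - 18^2)/1 = 8/1 = 8, a_1 = floor((18 + 18)/8) = 4.
  m_2 = 8*4 - 18 = 14, d_2 = (332 - 14^2)/8 = 136/8 = 17, a_2 = floor((18 + 14)/17) = 1.
  m_3 = 17*1 - 14 = 3, d_3 = (332 - 3^2)/17 = 323/17 = 19, a_3 = floor((18 + 3)/19) = 1.
  m_4 = 19*1 - 3 = 16, d_4 = (332 - 16^2)/19 = 76/19 = 4, a_4 = floor((18 + 16)/4) = 8.
  m_5 = 4*8 - 16 = 16, d_5 = (332 - 16^2)/4 = 76/4 = 19, a_5 = floor((18 + 16)/19) = 1.
  m_6 = 19*1 - 16 = 3, d_6 = (332 - 3^2)/19 = 323/19 = 17, a_6 = floor((18 + 3)/17) = 1.
  m_7 = 17*1 - 3 = 14, d_7 = (332 - 14^2)/17 = 136/17 = 8, a_7 = floor((18 + 14)/8) = 4.
  m_8 = 8*4 - 14 = 18, d_8 = (332 - 18^2)/8 = 8/8 = 1, a_8 = floor((18 + 18)/1) = 36.
  m_9 = 1*36 - 18 = 18, d_9 = (332 - 18^2)/1 = 8/1 = 8: (m_9, d_9) = (m_1, d_1) = (18, 8), so from here the quotients repeat a_1, ..., a_8; the period length is 8.
So sqrt(332) = [18; (4, 1, 1, 8, 1, 1, 4, 36)] with period length k = 8.
k is even, so the fundamental solution of x^2 - 332y^2 = 1 is (p_{k-1}, q_{k-1}) = (p_7, q_7); compute convergents through index 7.
Convergents (p_i = a_i*p_{i-1} + p_{i-2}, q_i = a_i*q_{i-1} + q_{i-2} with p_{-2}=0, p_{-1}=1, q_{-2}=1, q_{-1}=0):
  i=0: a_0=18, p_0 = 18*1 + 0 = 18, q_0 = 18*0 + 1 = 1.
  i=1: a_1=4, p_1 = 4*18 + 1 = 73, q_1 = 4*1 + 0 = 4.
  i=2: a_2=1, p_2 = 1*73 + 18 = 91, q_2 = 1*4 + 1 = 5.
  i=3: a_3=1, p_3 = 1*91 + 73 = 164, q_3 = 1*5 + 4 = 9.
  i=4: a_4=8, p_4 = 8*164 + 91 = 1403, q_4 = 8*9 + 5 = 77.
  i=5: a_5=1, p_5 = 1*1403 + 164 = 1567, q_5 = 1*77 + 9 = 86.
  i=6: a_6=1, p_6 = 1*1567 + 1403 = 2970, q_6 = 1*86 + 77 = 163.
  i=7: a_7=4, p_7 = 4*2970 + 1567 = 13447, q_7 = 4*163 + 86 = 738.
Check: 13447^2 - 332*738^2 = 180821809 - 180821808 = 1, so (x, y) = (13447, 738) solves the equation, and by the theorem it is the least positive solution.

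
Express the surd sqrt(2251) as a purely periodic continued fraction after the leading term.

Write x_i = (sqrt(2251) + m_i)/d_i with (m_0, d_0) = (0, 1). a_0 = floor(sqrt(2251)) = 47, since 47^2 = 2209 <= 2251 < 2304 = 48^2.
Iterate m_{i+1} = d_i*a_i - m_i, d_{i+1} = (2251 - m_{i+1}^2)/d_i, a_{i+1} = floor((a_0 + m_{i+1})/d_{i+1}):
  m_1 = 1*47 - 0 = 47, d_1 = (2251 - 47^2)/1 = 42/1 = 42, a_1 = floor((47 + 47)/42) = 2.
  m_2 = 42*2 - 47 = 37, d_2 = (2251 - 37^2)/42 = 882/42 = 21, a_2 = floor((47 + 37)/21) = 4.
  m_3 = 21*4 - 37 = 47, d_3 = (2251 - 47^2)/21 = 42/21 = 2, a_3 = floor((47 + 47)/2) = 47.
  m_4 = 2*47 - 47 = 47, d_4 = (2251 - 47^2)/2 = 42/2 = 21, a_4 = floor((47 + 47)/21) = 4.
  m_5 = 21*4 - 47 = 37, d_5 = (2251 - 37^2)/21 = 882/21 = 42, a_5 = floor((47 + 37)/42) = 2.
  m_6 = 42*2 - 37 = 47, d_6 = (2251 - 47^2)/42 = 42/42 = 1, a_6 = floor((47 + 47)/1) = 94.
  m_7 = 1*94 - 47 = 47, d_7 = (2251 - 47^2)/1 = 42/1 = 42: (m_7, d_7) = (m_1, d_1) = (47, 42), so from here the quotients repeat a_1, ..., a_6; the period length is 6.
Hence the expansion of sqrt(2251) is a_0 = 47 followed by the repeating block 2, 4, 47, 4, 2, 94 (period 6).

[47; (2, 4, 47, 4, 2, 94)]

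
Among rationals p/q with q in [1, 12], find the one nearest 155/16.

97/10

Expand x = 155/16 as a continued fraction with the Euclidean algorithm:
  155 = 9*16 + 11, so a_0 = 9.
  16 = 1*11 + 5, so a_1 = 1.
  11 = 2*5 + 1, so a_2 = 2.
  5 = 5*1 + 0, so a_3 = 5.
so x = [9; 1, 2, 5].
Convergents (p_i = a_i*p_{i-1} + p_{i-2}, q_i = a_i*q_{i-1} + q_{i-2} with p_{-2}=0, p_{-1}=1, q_{-2}=1, q_{-1}=0), until the denominator exceeds 12:
  i=0: a_0=9, p_0 = 9*1 + 0 = 9, q_0 = 9*0 + 1 = 1.
  i=1: a_1=1, p_1 = 1*9 + 1 = 10, q_1 = 1*1 + 0 = 1.
  i=2: a_2=2, p_2 = 2*10 + 9 = 29, q_2 = 2*1 + 1 = 3.
  i=3: a_3=5, p_3 = 5*29 + 10 = 155, q_3 = 5*3 + 1 = 16.
q_3 = 16 > 12, so the last convergent with denominator <= 12 is p_2/q_2 = 29/3.
The closest fraction with denominator <= 12 is either p_2/q_2 or the intermediate fraction (k*p_2 + p_1)/(k*q_2 + q_1) with the largest k >= 1 whose denominator stays <= 12; these approach x as k grows, and every other convergent or intermediate fraction in range is farther away.
Largest k: floor((12 - q_1)/q_2) = floor((12 - 1)/3) = 3.
That gives (3*29 + 10)/(3*3 + 1) = 97/10.
Compare the errors: |x - 29/3| = |155*3 - 29*16|/(16*3) = 1/48, and |x - 97/10| = |155*10 - 97*16|/(16*10) = 2/160.
Cross-multiplying, 2*48 = 96 < 160 = 1*160, so 2/160 is smaller: the intermediate fraction 97/10 is closer to x than 29/3.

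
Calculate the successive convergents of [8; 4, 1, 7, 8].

8/1, 33/4, 41/5, 320/39, 2601/317

Using the convergent recurrence p_i = a_i*p_{i-1} + p_{i-2}, q_i = a_i*q_{i-1} + q_{i-2} with p_{-2}=0, p_{-1}=1, q_{-2}=1, q_{-1}=0:
  i=0: a_0=8, p_0 = 8*1 + 0 = 8, q_0 = 8*0 + 1 = 1.
  i=1: a_1=4, p_1 = 4*8 + 1 = 33, q_1 = 4*1 + 0 = 4.
  i=2: a_2=1, p_2 = 1*33 + 8 = 41, q_2 = 1*4 + 1 = 5.
  i=3: a_3=7, p_3 = 7*41 + 33 = 320, q_3 = 7*5 + 4 = 39.
  i=4: a_4=8, p_4 = 8*320 + 41 = 2601, q_4 = 8*39 + 5 = 317.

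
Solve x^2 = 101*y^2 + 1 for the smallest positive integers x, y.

(x, y) = (201, 20)

First expand sqrt(101) as a continued fraction. With x_i = (sqrt(101) + m_i)/d_i and (m_0, d_0) = (0, 1): a_0 = floor(sqrt(101)) = 10, since 10^2 = 100 <= 101 < 121 = 11^2.
Iterate m_{i+1} = d_i*a_i - m_i, d_{i+1} = (101 - m_{i+1}^2)/d_i, a_{i+1} = floor((a_0 + m_{i+1})/d_{i+1}):
  m_1 = 1*10 - 0 = 10, d_1 = (101 - 10^2)/1 = 1/1 = 1, a_1 = floor((10 + 10)/1) = 20.
  m_2 = 1*20 - 10 = 10, d_2 = (101 - 10^2)/1 = 1/1 = 1: (m_2, d_2) = (m_1, d_1) = (10, 1), so from here the quotient a_1 repeats; the period length is 1.
So sqrt(101) = [10; (20)] with period length k = 1.
k is odd, so (p_{k-1}, q_{k-1}) only solves x^2 - 101y^2 = -1 and the fundamental solution of x^2 - 101y^2 = 1 is (p_{2k-1}, q_{2k-1}) = (p_1, q_1); compute convergents through index 1, running through the period twice.
Convergents (p_i = a_i*p_{i-1} + p_{i-2}, q_i = a_i*q_{i-1} + q_{i-2} with p_{-2}=0, p_{-1}=1, q_{-2}=1, q_{-1}=0):
  i=0: a_0=10, p_0 = 10*1 + 0 = 10, q_0 = 10*0 + 1 = 1.
  i=1: a_1=20, p_1 = 20*10 + 1 = 201, q_1 = 20*1 + 0 = 20.
Indeed p_0^2 - 101*q_0^2 = 100 - 101 = -1, not +1.
Check: 201^2 - 101*20^2 = 40401 - 40400 = 1, so (x, y) = (201, 20) solves the equation, and by the theorem it is the least positive solution.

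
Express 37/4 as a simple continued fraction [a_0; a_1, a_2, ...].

Run the Euclidean algorithm on 37 and 4; the successive quotients are the partial quotients a_0, a_1, ... (each step inverts the fractional part left over by the previous one):
  37 = 9*4 + 1, so a_0 = 9.
  4 = 4*1 + 0, so a_1 = 4.
The remainder reaches 0 after 2 divisions, so the expansion has 2 partial quotients, read off in order.

[9; 4]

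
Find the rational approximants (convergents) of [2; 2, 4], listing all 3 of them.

Using the convergent recurrence p_i = a_i*p_{i-1} + p_{i-2}, q_i = a_i*q_{i-1} + q_{i-2} with p_{-2}=0, p_{-1}=1, q_{-2}=1, q_{-1}=0:
  i=0: a_0=2, p_0 = 2*1 + 0 = 2, q_0 = 2*0 + 1 = 1.
  i=1: a_1=2, p_1 = 2*2 + 1 = 5, q_1 = 2*1 + 0 = 2.
  i=2: a_2=4, p_2 = 4*5 + 2 = 22, q_2 = 4*2 + 1 = 9.

2/1, 5/2, 22/9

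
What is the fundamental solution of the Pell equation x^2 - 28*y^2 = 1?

(x, y) = (127, 24)

First expand sqrt(28) as a continued fraction. With x_i = (sqrt(28) + m_i)/d_i and (m_0, d_0) = (0, 1): a_0 = floor(sqrt(28)) = 5, since 5^2 = 25 <= 28 < 36 = 6^2.
Iterate m_{i+1} = d_i*a_i - m_i, d_{i+1} = (28 - m_{i+1}^2)/d_i, a_{i+1} = floor((a_0 + m_{i+1})/d_{i+1}):
  m_1 = 1*5 - 0 = 5, d_1 = (28 - 5^2)/1 = 3/1 = 3, a_1 = floor((5 + 5)/3) = 3.
  m_2 = 3*3 - 5 = 4, d_2 = (28 - 4^2)/3 = 12/3 = 4, a_2 = floor((5 + 4)/4) = 2.
  m_3 = 4*2 - 4 = 4, d_3 = (28 - 4^2)/4 = 12/4 = 3, a_3 = floor((5 + 4)/3) = 3.
  m_4 = 3*3 - 4 = 5, d_4 = (28 - 5^2)/3 = 3/3 = 1, a_4 = floor((5 + 5)/1) = 10.
  m_5 = 1*10 - 5 = 5, d_5 = (28 - 5^2)/1 = 3/1 = 3: (m_5, d_5) = (m_1, d_1) = (5, 3), so from here the quotients repeat a_1, ..., a_4; the period length is 4.
So sqrt(28) = [5; (3, 2, 3, 10)] with period length k = 4.
k is even, so the fundamental solution of x^2 - 28y^2 = 1 is (p_{k-1}, q_{k-1}) = (p_3, q_3); compute convergents through index 3.
Convergents (p_i = a_i*p_{i-1} + p_{i-2}, q_i = a_i*q_{i-1} + q_{i-2} with p_{-2}=0, p_{-1}=1, q_{-2}=1, q_{-1}=0):
  i=0: a_0=5, p_0 = 5*1 + 0 = 5, q_0 = 5*0 + 1 = 1.
  i=1: a_1=3, p_1 = 3*5 + 1 = 16, q_1 = 3*1 + 0 = 3.
  i=2: a_2=2, p_2 = 2*16 + 5 = 37, q_2 = 2*3 + 1 = 7.
  i=3: a_3=3, p_3 = 3*37 + 16 = 127, q_3 = 3*7 + 3 = 24.
Check: 127^2 - 28*24^2 = 16129 - 16128 = 1, so (x, y) = (127, 24) solves the equation, and by the theorem it is the least positive solution.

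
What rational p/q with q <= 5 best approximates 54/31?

7/4

Expand x = 54/31 as a continued fraction with the Euclidean algorithm:
  54 = 1*31 + 23, so a_0 = 1.
  31 = 1*23 + 8, so a_1 = 1.
  23 = 2*8 + 7, so a_2 = 2.
  8 = 1*7 + 1, so a_3 = 1.
  7 = 7*1 + 0, so a_4 = 7.
so x = [1; 1, 2, 1, 7].
Convergents (p_i = a_i*p_{i-1} + p_{i-2}, q_i = a_i*q_{i-1} + q_{i-2} with p_{-2}=0, p_{-1}=1, q_{-2}=1, q_{-1}=0), until the denominator exceeds 5:
  i=0: a_0=1, p_0 = 1*1 + 0 = 1, q_0 = 1*0 + 1 = 1.
  i=1: a_1=1, p_1 = 1*1 + 1 = 2, q_1 = 1*1 + 0 = 1.
  i=2: a_2=2, p_2 = 2*2 + 1 = 5, q_2 = 2*1 + 1 = 3.
  i=3: a_3=1, p_3 = 1*5 + 2 = 7, q_3 = 1*3 + 1 = 4.
  i=4: a_4=7, p_4 = 7*7 + 5 = 54, q_4 = 7*4 + 3 = 31.
q_4 = 31 > 5, so the last convergent with denominator <= 5 is p_3/q_3 = 7/4.
The closest fraction with denominator <= 5 is either p_3/q_3 or the intermediate fraction (k*p_3 + p_2)/(k*q_3 + q_2) with the largest k >= 1 whose denominator stays <= 5; these approach x as k grows, and every other convergent or intermediate fraction in range is farther away.
Largest k: floor((5 - q_2)/q_3) = floor((5 - 3)/4) = 0.
Since k = 0, no intermediate fraction beyond p_3/q_3 has denominator <= 5, so the convergent 7/4 is the closest (its error is |54*4 - 7*31|/(31*4) = 1/124).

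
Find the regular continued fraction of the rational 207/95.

Run the Euclidean algorithm on 207 and 95; the successive quotients are the partial quotients a_0, a_1, ... (each step inverts the fractional part left over by the previous one):
  207 = 2*95 + 17, so a_0 = 2.
  95 = 5*17 + 10, so a_1 = 5.
  17 = 1*10 + 7, so a_2 = 1.
  10 = 1*7 + 3, so a_3 = 1.
  7 = 2*3 + 1, so a_4 = 2.
  3 = 3*1 + 0, so a_5 = 3.
The remainder reaches 0 after 6 divisions, so the expansion has 6 partial quotients, read off in order.

[2; 5, 1, 1, 2, 3]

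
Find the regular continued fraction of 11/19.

Run the Euclidean algorithm on 11 and 19; the successive quotients are the partial quotients a_0, a_1, ... (each step inverts the fractional part left over by the previous one):
  11 = 0*19 + 11, so a_0 = 0.
  19 = 1*11 + 8, so a_1 = 1.
  11 = 1*8 + 3, so a_2 = 1.
  8 = 2*3 + 2, so a_3 = 2.
  3 = 1*2 + 1, so a_4 = 1.
  2 = 2*1 + 0, so a_5 = 2.
The remainder reaches 0 after 6 divisions, so the expansion has 6 partial quotients, read off in order.

[0; 1, 1, 2, 1, 2]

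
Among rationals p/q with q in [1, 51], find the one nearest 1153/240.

221/46

Expand x = 1153/240 as a continued fraction with the Euclidean algorithm:
  1153 = 4*240 + 193, so a_0 = 4.
  240 = 1*193 + 47, so a_1 = 1.
  193 = 4*47 + 5, so a_2 = 4.
  47 = 9*5 + 2, so a_3 = 9.
  5 = 2*2 + 1, so a_4 = 2.
  2 = 2*1 + 0, so a_5 = 2.
so x = [4; 1, 4, 9, 2, 2].
Convergents (p_i = a_i*p_{i-1} + p_{i-2}, q_i = a_i*q_{i-1} + q_{i-2} with p_{-2}=0, p_{-1}=1, q_{-2}=1, q_{-1}=0), until the denominator exceeds 51:
  i=0: a_0=4, p_0 = 4*1 + 0 = 4, q_0 = 4*0 + 1 = 1.
  i=1: a_1=1, p_1 = 1*4 + 1 = 5, q_1 = 1*1 + 0 = 1.
  i=2: a_2=4, p_2 = 4*5 + 4 = 24, q_2 = 4*1 + 1 = 5.
  i=3: a_3=9, p_3 = 9*24 + 5 = 221, q_3 = 9*5 + 1 = 46.
  i=4: a_4=2, p_4 = 2*221 + 24 = 466, q_4 = 2*46 + 5 = 97.
q_4 = 97 > 51, so the last convergent with denominator <= 51 is p_3/q_3 = 221/46.
The closest fraction with denominator <= 51 is either p_3/q_3 or the intermediate fraction (k*p_3 + p_2)/(k*q_3 + q_2) with the largest k >= 1 whose denominator stays <= 51; these approach x as k grows, and every other convergent or intermediate fraction in range is farther away.
Largest k: floor((51 - q_2)/q_3) = floor((51 - 5)/46) = 1.
That gives (1*221 + 24)/(1*46 + 5) = 245/51.
Compare the errors: |x - 221/46| = |1153*46 - 221*240|/(240*46) = 2/11040, and |x - 245/51| = |1153*51 - 245*240|/(240*51) = 3/12240.
Cross-multiplying, 2*12240 = 24480 < 33120 = 3*11040, so 2/11040 is smaller: the convergent 221/46 is closer to x than 245/51.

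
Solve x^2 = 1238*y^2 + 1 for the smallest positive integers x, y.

First expand sqrt(1238) as a continued fraction. With x_i = (sqrt(1238) + m_i)/d_i and (m_0, d_0) = (0, 1): a_0 = floor(sqrt(1238)) = 35, since 35^2 = 1225 <= 1238 < 1296 = 36^2.
Iterate m_{i+1} = d_i*a_i - m_i, d_{i+1} = (1238 - m_{i+1}^2)/d_i, a_{i+1} = floor((a_0 + m_{i+1})/d_{i+1}):
  m_1 = 1*35 - 0 = 35, d_1 = (1238 - 35^2)/1 = 13/1 = 13, a_1 = floor((35 + 35)/13) = 5.
  m_2 = 13*5 - 35 = 30, d_2 = (1238 - 30^2)/13 = 338/13 = 26, a_2 = floor((35 + 30)/26) = 2.
  m_3 = 26*2 - 30 = 22, d_3 = (1238 - 22^2)/26 = 754/26 = 29, a_3 = floor((35 + 22)/29) = 1.
  m_4 = 29*1 - 22 = 7, d_4 = (1238 - 7^2)/29 = 1189/29 = 41, a_4 = floor((35 + 7)/41) = 1.
  m_5 = 41*1 - 7 = 34, d_5 = (1238 - 34^2)/41 = 82/41 = 2, a_5 = floor((35 + 34)/2) = 34.
  m_6 = 2*34 - 34 = 34, d_6 = (1238 - 34^2)/2 = 82/2 = 41, a_6 = floor((35 + 34)/41) = 1.
  m_7 = 41*1 - 34 = 7, d_7 = (1238 - 7^2)/41 = 1189/41 = 29, a_7 = floor((35 + 7)/29) = 1.
  m_8 = 29*1 - 7 = 22, d_8 = (1238 - 22^2)/29 = 754/29 = 26, a_8 = floor((35 + 22)/26) = 2.
  m_9 = 26*2 - 22 = 30, d_9 = (1238 - 30^2)/26 = 338/26 = 13, a_9 = floor((35 + 30)/13) = 5.
  m_10 = 13*5 - 30 = 35, d_10 = (1238 - 35^2)/13 = 13/13 = 1, a_10 = floor((35 + 35)/1) = 70.
  m_11 = 1*70 - 35 = 35, d_11 = (1238 - 35^2)/1 = 13/1 = 13: (m_11, d_11) = (m_1, d_1) = (35, 13), so from here the quotients repeat a_1, ..., a_10; the period length is 10.
So sqrt(1238) = [35; (5, 2, 1, 1, 34, 1, 1, 2, 5, 70)] with period length k = 10.
k is even, so the fundamental solution of x^2 - 1238y^2 = 1 is (p_{k-1}, q_{k-1}) = (p_9, q_9); compute convergents through index 9.
Convergents (p_i = a_i*p_{i-1} + p_{i-2}, q_i = a_i*q_{i-1} + q_{i-2} with p_{-2}=0, p_{-1}=1, q_{-2}=1, q_{-1}=0):
  i=0: a_0=35, p_0 = 35*1 + 0 = 35, q_0 = 35*0 + 1 = 1.
  i=1: a_1=5, p_1 = 5*35 + 1 = 176, q_1 = 5*1 + 0 = 5.
  i=2: a_2=2, p_2 = 2*176 + 35 = 387, q_2 = 2*5 + 1 = 11.
  i=3: a_3=1, p_3 = 1*387 + 176 = 563, q_3 = 1*11 + 5 = 16.
  i=4: a_4=1, p_4 = 1*563 + 387 = 950, q_4 = 1*16 + 11 = 27.
  i=5: a_5=34, p_5 = 34*950 + 563 = 32863, q_5 = 34*27 + 16 = 934.
  i=6: a_6=1, p_6 = 1*32863 + 950 = 33813, q_6 = 1*934 + 27 = 961.
  i=7: a_7=1, p_7 = 1*33813 + 32863 = 66676, q_7 = 1*961 + 934 = 1895.
  i=8: a_8=2, p_8 = 2*66676 + 33813 = 167165, q_8 = 2*1895 + 961 = 4751.
  i=9: a_9=5, p_9 = 5*167165 + 66676 = 902501, q_9 = 5*4751 + 1895 = 25650.
Check: 902501^2 - 1238*25650^2 = 814508055001 - 814508055000 = 1, so (x, y) = (902501, 25650) solves the equation, and by the theorem it is the least positive solution.

(x, y) = (902501, 25650)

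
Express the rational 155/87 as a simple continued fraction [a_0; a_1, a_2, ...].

Run the Euclidean algorithm on 155 and 87; the successive quotients are the partial quotients a_0, a_1, ... (each step inverts the fractional part left over by the previous one):
  155 = 1*87 + 68, so a_0 = 1.
  87 = 1*68 + 19, so a_1 = 1.
  68 = 3*19 + 11, so a_2 = 3.
  19 = 1*11 + 8, so a_3 = 1.
  11 = 1*8 + 3, so a_4 = 1.
  8 = 2*3 + 2, so a_5 = 2.
  3 = 1*2 + 1, so a_6 = 1.
  2 = 2*1 + 0, so a_7 = 2.
The remainder reaches 0 after 8 divisions, so the expansion has 8 partial quotients, read off in order.

[1; 1, 3, 1, 1, 2, 1, 2]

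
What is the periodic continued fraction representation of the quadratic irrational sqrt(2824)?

[53; (7, 13, 7, 106)]

Write x_i = (sqrt(2824) + m_i)/d_i with (m_0, d_0) = (0, 1). a_0 = floor(sqrt(2824)) = 53, since 53^2 = 2809 <= 2824 < 2916 = 54^2.
Iterate m_{i+1} = d_i*a_i - m_i, d_{i+1} = (2824 - m_{i+1}^2)/d_i, a_{i+1} = floor((a_0 + m_{i+1})/d_{i+1}):
  m_1 = 1*53 - 0 = 53, d_1 = (2824 - 53^2)/1 = 15/1 = 15, a_1 = floor((53 + 53)/15) = 7.
  m_2 = 15*7 - 53 = 52, d_2 = (2824 - 52^2)/15 = 120/15 = 8, a_2 = floor((53 + 52)/8) = 13.
  m_3 = 8*13 - 52 = 52, d_3 = (2824 - 52^2)/8 = 120/8 = 15, a_3 = floor((53 + 52)/15) = 7.
  m_4 = 15*7 - 52 = 53, d_4 = (2824 - 53^2)/15 = 15/15 = 1, a_4 = floor((53 + 53)/1) = 106.
  m_5 = 1*106 - 53 = 53, d_5 = (2824 - 53^2)/1 = 15/1 = 15: (m_5, d_5) = (m_1, d_1) = (53, 15), so from here the quotients repeat a_1, ..., a_4; the period length is 4.
Hence the expansion of sqrt(2824) is a_0 = 53 followed by the repeating block 7, 13, 7, 106 (period 4).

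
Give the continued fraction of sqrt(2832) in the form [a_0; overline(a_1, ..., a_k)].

[53; overline(4, 1, 1, 1, 1, 1, 1, 1, 1, 1, 4, 106)]

Write x_i = (sqrt(2832) + m_i)/d_i with (m_0, d_0) = (0, 1). a_0 = floor(sqrt(2832)) = 53, since 53^2 = 2809 <= 2832 < 2916 = 54^2.
Iterate m_{i+1} = d_i*a_i - m_i, d_{i+1} = (2832 - m_{i+1}^2)/d_i, a_{i+1} = floor((a_0 + m_{i+1})/d_{i+1}):
  m_1 = 1*53 - 0 = 53, d_1 = (2832 - 53^2)/1 = 23/1 = 23, a_1 = floor((53 + 53)/23) = 4.
  m_2 = 23*4 - 53 = 39, d_2 = (2832 - 39^2)/23 = 1311/23 = 57, a_2 = floor((53 + 39)/57) = 1.
  m_3 = 57*1 - 39 = 18, d_3 = (2832 - 18^2)/57 = 2508/57 = 44, a_3 = floor((53 + 18)/44) = 1.
  m_4 = 44*1 - 18 = 26, d_4 = (2832 - 26^2)/44 = 2156/44 = 49, a_4 = floor((53 + 26)/49) = 1.
  m_5 = 49*1 - 26 = 23, d_5 = (2832 - 23^2)/49 = 2303/49 = 47, a_5 = floor((53 + 23)/47) = 1.
  m_6 = 47*1 - 23 = 24, d_6 = (2832 - 24^2)/47 = 2256/47 = 48, a_6 = floor((53 + 24)/48) = 1.
  m_7 = 48*1 - 24 = 24, d_7 = (2832 - 24^2)/48 = 2256/48 = 47, a_7 = floor((53 + 24)/47) = 1.
  m_8 = 47*1 - 24 = 23, d_8 = (2832 - 23^2)/47 = 2303/47 = 49, a_8 = floor((53 + 23)/49) = 1.
  m_9 = 49*1 - 23 = 26, d_9 = (2832 - 26^2)/49 = 2156/49 = 44, a_9 = floor((53 + 26)/44) = 1.
  m_10 = 44*1 - 26 = 18, d_10 = (2832 - 18^2)/44 = 2508/44 = 57, a_10 = floor((53 + 18)/57) = 1.
  m_11 = 57*1 - 18 = 39, d_11 = (2832 - 39^2)/57 = 1311/57 = 23, a_11 = floor((53 + 39)/23) = 4.
  m_12 = 23*4 - 39 = 53, d_12 = (2832 - 53^2)/23 = 23/23 = 1, a_12 = floor((53 + 53)/1) = 106.
  m_13 = 1*106 - 53 = 53, d_13 = (2832 - 53^2)/1 = 23/1 = 23: (m_13, d_13) = (m_1, d_1) = (53, 23), so from here the quotients repeat a_1, ..., a_12; the period length is 12.
Hence the expansion of sqrt(2832) is a_0 = 53 followed by the repeating block 4, 1, 1, 1, 1, 1, 1, 1, 1, 1, 4, 106 (period 12).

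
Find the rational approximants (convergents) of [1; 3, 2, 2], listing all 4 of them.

1/1, 4/3, 9/7, 22/17

Using the convergent recurrence p_i = a_i*p_{i-1} + p_{i-2}, q_i = a_i*q_{i-1} + q_{i-2} with p_{-2}=0, p_{-1}=1, q_{-2}=1, q_{-1}=0:
  i=0: a_0=1, p_0 = 1*1 + 0 = 1, q_0 = 1*0 + 1 = 1.
  i=1: a_1=3, p_1 = 3*1 + 1 = 4, q_1 = 3*1 + 0 = 3.
  i=2: a_2=2, p_2 = 2*4 + 1 = 9, q_2 = 2*3 + 1 = 7.
  i=3: a_3=2, p_3 = 2*9 + 4 = 22, q_3 = 2*7 + 3 = 17.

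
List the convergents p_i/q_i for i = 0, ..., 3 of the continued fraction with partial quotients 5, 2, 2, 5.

Using the convergent recurrence p_i = a_i*p_{i-1} + p_{i-2}, q_i = a_i*q_{i-1} + q_{i-2} with p_{-2}=0, p_{-1}=1, q_{-2}=1, q_{-1}=0:
  i=0: a_0=5, p_0 = 5*1 + 0 = 5, q_0 = 5*0 + 1 = 1.
  i=1: a_1=2, p_1 = 2*5 + 1 = 11, q_1 = 2*1 + 0 = 2.
  i=2: a_2=2, p_2 = 2*11 + 5 = 27, q_2 = 2*2 + 1 = 5.
  i=3: a_3=5, p_3 = 5*27 + 11 = 146, q_3 = 5*5 + 2 = 27.

5/1, 11/2, 27/5, 146/27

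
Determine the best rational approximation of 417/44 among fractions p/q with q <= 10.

Expand x = 417/44 as a continued fraction with the Euclidean algorithm:
  417 = 9*44 + 21, so a_0 = 9.
  44 = 2*21 + 2, so a_1 = 2.
  21 = 10*2 + 1, so a_2 = 10.
  2 = 2*1 + 0, so a_3 = 2.
so x = [9; 2, 10, 2].
Convergents (p_i = a_i*p_{i-1} + p_{i-2}, q_i = a_i*q_{i-1} + q_{i-2} with p_{-2}=0, p_{-1}=1, q_{-2}=1, q_{-1}=0), until the denominator exceeds 10:
  i=0: a_0=9, p_0 = 9*1 + 0 = 9, q_0 = 9*0 + 1 = 1.
  i=1: a_1=2, p_1 = 2*9 + 1 = 19, q_1 = 2*1 + 0 = 2.
  i=2: a_2=10, p_2 = 10*19 + 9 = 199, q_2 = 10*2 + 1 = 21.
q_2 = 21 > 10, so the last convergent with denominator <= 10 is p_1/q_1 = 19/2.
The closest fraction with denominator <= 10 is either p_1/q_1 or the intermediate fraction (k*p_1 + p_0)/(k*q_1 + q_0) with the largest k >= 1 whose denominator stays <= 10; these approach x as k grows, and every other convergent or intermediate fraction in range is farther away.
Largest k: floor((10 - q_0)/q_1) = floor((10 - 1)/2) = 4.
That gives (4*19 + 9)/(4*2 + 1) = 85/9.
Compare the errors: |x - 19/2| = |417*2 - 19*44|/(44*2) = 2/88, and |x - 85/9| = |417*9 - 85*44|/(44*9) = 13/396.
Cross-multiplying, 2*396 = 792 < 1144 = 13*88, so 2/88 is smaller: the convergent 19/2 is closer to x than 85/9.

19/2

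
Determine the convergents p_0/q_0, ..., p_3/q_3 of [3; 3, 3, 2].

Using the convergent recurrence p_i = a_i*p_{i-1} + p_{i-2}, q_i = a_i*q_{i-1} + q_{i-2} with p_{-2}=0, p_{-1}=1, q_{-2}=1, q_{-1}=0:
  i=0: a_0=3, p_0 = 3*1 + 0 = 3, q_0 = 3*0 + 1 = 1.
  i=1: a_1=3, p_1 = 3*3 + 1 = 10, q_1 = 3*1 + 0 = 3.
  i=2: a_2=3, p_2 = 3*10 + 3 = 33, q_2 = 3*3 + 1 = 10.
  i=3: a_3=2, p_3 = 2*33 + 10 = 76, q_3 = 2*10 + 3 = 23.

3/1, 10/3, 33/10, 76/23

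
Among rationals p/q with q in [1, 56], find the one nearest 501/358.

Expand x = 501/358 as a continued fraction with the Euclidean algorithm:
  501 = 1*358 + 143, so a_0 = 1.
  358 = 2*143 + 72, so a_1 = 2.
  143 = 1*72 + 71, so a_2 = 1.
  72 = 1*71 + 1, so a_3 = 1.
  71 = 71*1 + 0, so a_4 = 71.
so x = [1; 2, 1, 1, 71].
Convergents (p_i = a_i*p_{i-1} + p_{i-2}, q_i = a_i*q_{i-1} + q_{i-2} with p_{-2}=0, p_{-1}=1, q_{-2}=1, q_{-1}=0), until the denominator exceeds 56:
  i=0: a_0=1, p_0 = 1*1 + 0 = 1, q_0 = 1*0 + 1 = 1.
  i=1: a_1=2, p_1 = 2*1 + 1 = 3, q_1 = 2*1 + 0 = 2.
  i=2: a_2=1, p_2 = 1*3 + 1 = 4, q_2 = 1*2 + 1 = 3.
  i=3: a_3=1, p_3 = 1*4 + 3 = 7, q_3 = 1*3 + 2 = 5.
  i=4: a_4=71, p_4 = 71*7 + 4 = 501, q_4 = 71*5 + 3 = 358.
q_4 = 358 > 56, so the last convergent with denominator <= 56 is p_3/q_3 = 7/5.
The closest fraction with denominator <= 56 is either p_3/q_3 or the intermediate fraction (k*p_3 + p_2)/(k*q_3 + q_2) with the largest k >= 1 whose denominator stays <= 56; these approach x as k grows, and every other convergent or intermediate fraction in range is farther away.
Largest k: floor((56 - q_2)/q_3) = floor((56 - 3)/5) = 10.
That gives (10*7 + 4)/(10*5 + 3) = 74/53.
Compare the errors: |x - 7/5| = |501*5 - 7*358|/(358*5) = 1/1790, and |x - 74/53| = |501*53 - 74*358|/(358*53) = 61/18974.
Cross-multiplying, 1*18974 = 18974 < 109190 = 61*1790, so 1/1790 is smaller: the convergent 7/5 is closer to x than 74/53.

7/5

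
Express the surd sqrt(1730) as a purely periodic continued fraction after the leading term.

[41; (1, 1, 2, 5, 1, 1, 5, 2, 1, 1, 82)]

Write x_i = (sqrt(1730) + m_i)/d_i with (m_0, d_0) = (0, 1). a_0 = floor(sqrt(1730)) = 41, since 41^2 = 1681 <= 1730 < 1764 = 42^2.
Iterate m_{i+1} = d_i*a_i - m_i, d_{i+1} = (1730 - m_{i+1}^2)/d_i, a_{i+1} = floor((a_0 + m_{i+1})/d_{i+1}):
  m_1 = 1*41 - 0 = 41, d_1 = (1730 - 41^2)/1 = 49/1 = 49, a_1 = floor((41 + 41)/49) = 1.
  m_2 = 49*1 - 41 = 8, d_2 = (1730 - 8^2)/49 = 1666/49 = 34, a_2 = floor((41 + 8)/34) = 1.
  m_3 = 34*1 - 8 = 26, d_3 = (1730 - 26^2)/34 = 1054/34 = 31, a_3 = floor((41 + 26)/31) = 2.
  m_4 = 31*2 - 26 = 36, d_4 = (1730 - 36^2)/31 = 434/31 = 14, a_4 = floor((41 + 36)/14) = 5.
  m_5 = 14*5 - 36 = 34, d_5 = (1730 - 34^2)/14 = 574/14 = 41, a_5 = floor((41 + 34)/41) = 1.
  m_6 = 41*1 - 34 = 7, d_6 = (1730 - 7^2)/41 = 1681/41 = 41, a_6 = floor((41 + 7)/41) = 1.
  m_7 = 41*1 - 7 = 34, d_7 = (1730 - 34^2)/41 = 574/41 = 14, a_7 = floor((41 + 34)/14) = 5.
  m_8 = 14*5 - 34 = 36, d_8 = (1730 - 36^2)/14 = 434/14 = 31, a_8 = floor((41 + 36)/31) = 2.
  m_9 = 31*2 - 36 = 26, d_9 = (1730 - 26^2)/31 = 1054/31 = 34, a_9 = floor((41 + 26)/34) = 1.
  m_10 = 34*1 - 26 = 8, d_10 = (1730 - 8^2)/34 = 1666/34 = 49, a_10 = floor((41 + 8)/49) = 1.
  m_11 = 49*1 - 8 = 41, d_11 = (1730 - 41^2)/49 = 49/49 = 1, a_11 = floor((41 + 41)/1) = 82.
  m_12 = 1*82 - 41 = 41, d_12 = (1730 - 41^2)/1 = 49/1 = 49: (m_12, d_12) = (m_1, d_1) = (41, 49), so from here the quotients repeat a_1, ..., a_11; the period length is 11.
Hence the expansion of sqrt(1730) is a_0 = 41 followed by the repeating block 1, 1, 2, 5, 1, 1, 5, 2, 1, 1, 82 (period 11).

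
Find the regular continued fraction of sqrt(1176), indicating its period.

Write x_i = (sqrt(1176) + m_i)/d_i with (m_0, d_0) = (0, 1). a_0 = floor(sqrt(1176)) = 34, since 34^2 = 1156 <= 1176 < 1225 = 35^2.
Iterate m_{i+1} = d_i*a_i - m_i, d_{i+1} = (1176 - m_{i+1}^2)/d_i, a_{i+1} = floor((a_0 + m_{i+1})/d_{i+1}):
  m_1 = 1*34 - 0 = 34, d_1 = (1176 - 34^2)/1 = 20/1 = 20, a_1 = floor((34 + 34)/20) = 3.
  m_2 = 20*3 - 34 = 26, d_2 = (1176 - 26^2)/20 = 500/20 = 25, a_2 = floor((34 + 26)/25) = 2.
  m_3 = 25*2 - 26 = 24, d_3 = (1176 - 24^2)/25 = 600/25 = 24, a_3 = floor((34 + 24)/24) = 2.
  m_4 = 24*2 - 24 = 24, d_4 = (1176 - 24^2)/24 = 600/24 = 25, a_4 = floor((34 + 24)/25) = 2.
  m_5 = 25*2 - 24 = 26, d_5 = (1176 - 26^2)/25 = 500/25 = 20, a_5 = floor((34 + 26)/20) = 3.
  m_6 = 20*3 - 26 = 34, d_6 = (1176 - 34^2)/20 = 20/20 = 1, a_6 = floor((34 + 34)/1) = 68.
  m_7 = 1*68 - 34 = 34, d_7 = (1176 - 34^2)/1 = 20/1 = 20: (m_7, d_7) = (m_1, d_1) = (34, 20), so from here the quotients repeat a_1, ..., a_6; the period length is 6.
Hence the expansion of sqrt(1176) is a_0 = 34 followed by the repeating block 3, 2, 2, 2, 3, 68 (period 6).

[34; (3, 2, 2, 2, 3, 68)]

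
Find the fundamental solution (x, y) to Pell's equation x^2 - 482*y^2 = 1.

First expand sqrt(482) as a continued fraction. With x_i = (sqrt(482) + m_i)/d_i and (m_0, d_0) = (0, 1): a_0 = floor(sqrt(482)) = 21, since 21^2 = 441 <= 482 < 484 = 22^2.
Iterate m_{i+1} = d_i*a_i - m_i, d_{i+1} = (482 - m_{i+1}^2)/d_i, a_{i+1} = floor((a_0 + m_{i+1})/d_{i+1}):
  m_1 = 1*21 - 0 = 21, d_1 = (482 - 21^2)/1 = 41/1 = 41, a_1 = floor((21 + 21)/41) = 1.
  m_2 = 41*1 - 21 = 20, d_2 = (482 - 20^2)/41 = 82/41 = 2, a_2 = floor((21 + 20)/2) = 20.
  m_3 = 2*20 - 20 = 20, d_3 = (482 - 20^2)/2 = 82/2 = 41, a_3 = floor((21 + 20)/41) = 1.
  m_4 = 41*1 - 20 = 21, d_4 = (482 - 21^2)/41 = 41/41 = 1, a_4 = floor((21 + 21)/1) = 42.
  m_5 = 1*42 - 21 = 21, d_5 = (482 - 21^2)/1 = 41/1 = 41: (m_5, d_5) = (m_1, d_1) = (21, 41), so from here the quotients repeat a_1, ..., a_4; the period length is 4.
So sqrt(482) = [21; (1, 20, 1, 42)] with period length k = 4.
k is even, so the fundamental solution of x^2 - 482y^2 = 1 is (p_{k-1}, q_{k-1}) = (p_3, q_3); compute convergents through index 3.
Convergents (p_i = a_i*p_{i-1} + p_{i-2}, q_i = a_i*q_{i-1} + q_{i-2} with p_{-2}=0, p_{-1}=1, q_{-2}=1, q_{-1}=0):
  i=0: a_0=21, p_0 = 21*1 + 0 = 21, q_0 = 21*0 + 1 = 1.
  i=1: a_1=1, p_1 = 1*21 + 1 = 22, q_1 = 1*1 + 0 = 1.
  i=2: a_2=20, p_2 = 20*22 + 21 = 461, q_2 = 20*1 + 1 = 21.
  i=3: a_3=1, p_3 = 1*461 + 22 = 483, q_3 = 1*21 + 1 = 22.
Check: 483^2 - 482*22^2 = 233289 - 233288 = 1, so (x, y) = (483, 22) solves the equation, and by the theorem it is the least positive solution.

(x, y) = (483, 22)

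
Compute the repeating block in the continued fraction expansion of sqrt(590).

Write x_i = (sqrt(590) + m_i)/d_i with (m_0, d_0) = (0, 1). a_0 = floor(sqrt(590)) = 24, since 24^2 = 576 <= 590 < 625 = 25^2.
Iterate m_{i+1} = d_i*a_i - m_i, d_{i+1} = (590 - m_{i+1}^2)/d_i, a_{i+1} = floor((a_0 + m_{i+1})/d_{i+1}):
  m_1 = 1*24 - 0 = 24, d_1 = (590 - 24^2)/1 = 14/1 = 14, a_1 = floor((24 + 24)/14) = 3.
  m_2 = 14*3 - 24 = 18, d_2 = (590 - 18^2)/14 = 266/14 = 19, a_2 = floor((24 + 18)/19) = 2.
  m_3 = 19*2 - 18 = 20, d_3 = (590 - 20^2)/19 = 190/19 = 10, a_3 = floor((24 + 20)/10) = 4.
  m_4 = 10*4 - 20 = 20, d_4 = (590 - 20^2)/10 = 190/10 = 19, a_4 = floor((24 + 20)/19) = 2.
  m_5 = 19*2 - 20 = 18, d_5 = (590 - 18^2)/19 = 266/19 = 14, a_5 = floor((24 + 18)/14) = 3.
  m_6 = 14*3 - 18 = 24, d_6 = (590 - 24^2)/14 = 14/14 = 1, a_6 = floor((24 + 24)/1) = 48.
  m_7 = 1*48 - 24 = 24, d_7 = (590 - 24^2)/1 = 14/1 = 14: (m_7, d_7) = (m_1, d_1) = (24, 14), so from here the quotients repeat a_1, ..., a_6; the period length is 6.
Hence the expansion of sqrt(590) is a_0 = 24 followed by the repeating block 3, 2, 4, 2, 3, 48 (period 6).

[24; (3, 2, 4, 2, 3, 48)]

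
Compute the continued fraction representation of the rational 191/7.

[27; 3, 2]

Run the Euclidean algorithm on 191 and 7; the successive quotients are the partial quotients a_0, a_1, ... (each step inverts the fractional part left over by the previous one):
  191 = 27*7 + 2, so a_0 = 27.
  7 = 3*2 + 1, so a_1 = 3.
  2 = 2*1 + 0, so a_2 = 2.
The remainder reaches 0 after 3 divisions, so the expansion has 3 partial quotients, read off in order.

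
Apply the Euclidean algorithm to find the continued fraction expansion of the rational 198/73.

[2; 1, 2, 2, 10]

Run the Euclidean algorithm on 198 and 73; the successive quotients are the partial quotients a_0, a_1, ... (each step inverts the fractional part left over by the previous one):
  198 = 2*73 + 52, so a_0 = 2.
  73 = 1*52 + 21, so a_1 = 1.
  52 = 2*21 + 10, so a_2 = 2.
  21 = 2*10 + 1, so a_3 = 2.
  10 = 10*1 + 0, so a_4 = 10.
The remainder reaches 0 after 5 divisions, so the expansion has 5 partial quotients, read off in order.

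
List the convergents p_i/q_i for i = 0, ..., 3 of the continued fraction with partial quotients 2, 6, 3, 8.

Using the convergent recurrence p_i = a_i*p_{i-1} + p_{i-2}, q_i = a_i*q_{i-1} + q_{i-2} with p_{-2}=0, p_{-1}=1, q_{-2}=1, q_{-1}=0:
  i=0: a_0=2, p_0 = 2*1 + 0 = 2, q_0 = 2*0 + 1 = 1.
  i=1: a_1=6, p_1 = 6*2 + 1 = 13, q_1 = 6*1 + 0 = 6.
  i=2: a_2=3, p_2 = 3*13 + 2 = 41, q_2 = 3*6 + 1 = 19.
  i=3: a_3=8, p_3 = 8*41 + 13 = 341, q_3 = 8*19 + 6 = 158.

2/1, 13/6, 41/19, 341/158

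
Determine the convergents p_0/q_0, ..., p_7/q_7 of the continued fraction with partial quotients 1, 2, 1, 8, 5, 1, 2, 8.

1/1, 3/2, 4/3, 35/26, 179/133, 214/159, 607/451, 5070/3767

Using the convergent recurrence p_i = a_i*p_{i-1} + p_{i-2}, q_i = a_i*q_{i-1} + q_{i-2} with p_{-2}=0, p_{-1}=1, q_{-2}=1, q_{-1}=0:
  i=0: a_0=1, p_0 = 1*1 + 0 = 1, q_0 = 1*0 + 1 = 1.
  i=1: a_1=2, p_1 = 2*1 + 1 = 3, q_1 = 2*1 + 0 = 2.
  i=2: a_2=1, p_2 = 1*3 + 1 = 4, q_2 = 1*2 + 1 = 3.
  i=3: a_3=8, p_3 = 8*4 + 3 = 35, q_3 = 8*3 + 2 = 26.
  i=4: a_4=5, p_4 = 5*35 + 4 = 179, q_4 = 5*26 + 3 = 133.
  i=5: a_5=1, p_5 = 1*179 + 35 = 214, q_5 = 1*133 + 26 = 159.
  i=6: a_6=2, p_6 = 2*214 + 179 = 607, q_6 = 2*159 + 133 = 451.
  i=7: a_7=8, p_7 = 8*607 + 214 = 5070, q_7 = 8*451 + 159 = 3767.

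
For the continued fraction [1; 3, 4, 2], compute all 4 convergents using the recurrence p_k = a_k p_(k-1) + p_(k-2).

1/1, 4/3, 17/13, 38/29

Using the convergent recurrence p_i = a_i*p_{i-1} + p_{i-2}, q_i = a_i*q_{i-1} + q_{i-2} with p_{-2}=0, p_{-1}=1, q_{-2}=1, q_{-1}=0:
  i=0: a_0=1, p_0 = 1*1 + 0 = 1, q_0 = 1*0 + 1 = 1.
  i=1: a_1=3, p_1 = 3*1 + 1 = 4, q_1 = 3*1 + 0 = 3.
  i=2: a_2=4, p_2 = 4*4 + 1 = 17, q_2 = 4*3 + 1 = 13.
  i=3: a_3=2, p_3 = 2*17 + 4 = 38, q_3 = 2*13 + 3 = 29.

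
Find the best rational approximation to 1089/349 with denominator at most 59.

78/25

Expand x = 1089/349 as a continued fraction with the Euclidean algorithm:
  1089 = 3*349 + 42, so a_0 = 3.
  349 = 8*42 + 13, so a_1 = 8.
  42 = 3*13 + 3, so a_2 = 3.
  13 = 4*3 + 1, so a_3 = 4.
  3 = 3*1 + 0, so a_4 = 3.
so x = [3; 8, 3, 4, 3].
Convergents (p_i = a_i*p_{i-1} + p_{i-2}, q_i = a_i*q_{i-1} + q_{i-2} with p_{-2}=0, p_{-1}=1, q_{-2}=1, q_{-1}=0), until the denominator exceeds 59:
  i=0: a_0=3, p_0 = 3*1 + 0 = 3, q_0 = 3*0 + 1 = 1.
  i=1: a_1=8, p_1 = 8*3 + 1 = 25, q_1 = 8*1 + 0 = 8.
  i=2: a_2=3, p_2 = 3*25 + 3 = 78, q_2 = 3*8 + 1 = 25.
  i=3: a_3=4, p_3 = 4*78 + 25 = 337, q_3 = 4*25 + 8 = 108.
q_3 = 108 > 59, so the last convergent with denominator <= 59 is p_2/q_2 = 78/25.
The closest fraction with denominator <= 59 is either p_2/q_2 or the intermediate fraction (k*p_2 + p_1)/(k*q_2 + q_1) with the largest k >= 1 whose denominator stays <= 59; these approach x as k grows, and every other convergent or intermediate fraction in range is farther away.
Largest k: floor((59 - q_1)/q_2) = floor((59 - 8)/25) = 2.
That gives (2*78 + 25)/(2*25 + 8) = 181/58.
Compare the errors: |x - 78/25| = |1089*25 - 78*349|/(349*25) = 3/8725, and |x - 181/58| = |1089*58 - 181*349|/(349*58) = 7/20242.
Cross-multiplying, 3*20242 = 60726 < 61075 = 7*8725, so 3/8725 is smaller: the convergent 78/25 is closer to x than 181/58.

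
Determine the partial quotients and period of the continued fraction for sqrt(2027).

Write x_i = (sqrt(2027) + m_i)/d_i with (m_0, d_0) = (0, 1). a_0 = floor(sqrt(2027)) = 45, since 45^2 = 2025 <= 2027 < 2116 = 46^2.
Iterate m_{i+1} = d_i*a_i - m_i, d_{i+1} = (2027 - m_{i+1}^2)/d_i, a_{i+1} = floor((a_0 + m_{i+1})/d_{i+1}):
  m_1 = 1*45 - 0 = 45, d_1 = (2027 - 45^2)/1 = 2/1 = 2, a_1 = floor((45 + 45)/2) = 45.
  m_2 = 2*45 - 45 = 45, d_2 = (2027 - 45^2)/2 = 2/2 = 1, a_2 = floor((45 + 45)/1) = 90.
  m_3 = 1*90 - 45 = 45, d_3 = (2027 - 45^2)/1 = 2/1 = 2: (m_3, d_3) = (m_1, d_1) = (45, 2), so from here the quotients repeat a_1, a_2; the period length is 2.
Hence the expansion of sqrt(2027) is a_0 = 45 followed by the repeating block 45, 90 (period 2).

[45; (45, 90)]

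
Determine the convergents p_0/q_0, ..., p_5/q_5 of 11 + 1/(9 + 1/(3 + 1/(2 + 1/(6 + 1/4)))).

Using the convergent recurrence p_i = a_i*p_{i-1} + p_{i-2}, q_i = a_i*q_{i-1} + q_{i-2} with p_{-2}=0, p_{-1}=1, q_{-2}=1, q_{-1}=0:
  i=0: a_0=11, p_0 = 11*1 + 0 = 11, q_0 = 11*0 + 1 = 1.
  i=1: a_1=9, p_1 = 9*11 + 1 = 100, q_1 = 9*1 + 0 = 9.
  i=2: a_2=3, p_2 = 3*100 + 11 = 311, q_2 = 3*9 + 1 = 28.
  i=3: a_3=2, p_3 = 2*311 + 100 = 722, q_3 = 2*28 + 9 = 65.
  i=4: a_4=6, p_4 = 6*722 + 311 = 4643, q_4 = 6*65 + 28 = 418.
  i=5: a_5=4, p_5 = 4*4643 + 722 = 19294, q_5 = 4*418 + 65 = 1737.

11/1, 100/9, 311/28, 722/65, 4643/418, 19294/1737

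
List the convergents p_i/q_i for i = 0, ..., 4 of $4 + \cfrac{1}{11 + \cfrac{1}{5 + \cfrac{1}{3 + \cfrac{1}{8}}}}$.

4/1, 45/11, 229/56, 732/179, 6085/1488

Using the convergent recurrence p_i = a_i*p_{i-1} + p_{i-2}, q_i = a_i*q_{i-1} + q_{i-2} with p_{-2}=0, p_{-1}=1, q_{-2}=1, q_{-1}=0:
  i=0: a_0=4, p_0 = 4*1 + 0 = 4, q_0 = 4*0 + 1 = 1.
  i=1: a_1=11, p_1 = 11*4 + 1 = 45, q_1 = 11*1 + 0 = 11.
  i=2: a_2=5, p_2 = 5*45 + 4 = 229, q_2 = 5*11 + 1 = 56.
  i=3: a_3=3, p_3 = 3*229 + 45 = 732, q_3 = 3*56 + 11 = 179.
  i=4: a_4=8, p_4 = 8*732 + 229 = 6085, q_4 = 8*179 + 56 = 1488.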